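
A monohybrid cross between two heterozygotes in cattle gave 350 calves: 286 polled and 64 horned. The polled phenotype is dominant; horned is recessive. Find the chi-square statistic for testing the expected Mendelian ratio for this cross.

For a monohybrid cross between heterozygotes with complete dominance, the expected phenotypic ratio is 3:1.
Under the 3:1 hypothesis (Σ ratio = 4, N = 350):
  polled: 350 × 3/4 = 262.5
  horned: 350 × 1/4 = 87.5
χ² = Σ (O − E)² / E
  polled: (286 − 262.5)² / 262.5 = 2.1038
  horned: (64 − 87.5)² / 87.5 = 6.3114
χ² = 2.1038 + 6.3114 = 8.4152 ≈ 8.415

8.415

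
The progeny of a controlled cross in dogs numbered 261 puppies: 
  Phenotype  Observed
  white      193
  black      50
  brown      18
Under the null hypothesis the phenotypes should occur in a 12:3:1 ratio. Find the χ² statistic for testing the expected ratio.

The 12:3:1 ratio has 16 parts, so with N = 261 the expected counts are:
  white: 261 × 12/16 = 195.75
  black: 261 × 3/16 = 48.9375
  brown: 261 × 1/16 = 16.3125
χ² = Σ (O − E)² / E
  white: (193 − 195.75)² / 195.75 = 0.0386
  black: (50 − 48.9375)² / 48.9375 = 0.0231
  brown: (18 − 16.3125)² / 16.3125 = 0.1746
χ² = 0.0386 + 0.0231 + 0.1746 = 0.2363 ≈ 0.236

0.236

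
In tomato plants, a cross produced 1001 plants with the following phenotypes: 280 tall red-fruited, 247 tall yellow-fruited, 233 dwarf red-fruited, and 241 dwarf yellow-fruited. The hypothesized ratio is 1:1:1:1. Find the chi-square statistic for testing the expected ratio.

5.110

Under the 1:1:1:1 hypothesis (Σ ratio = 4, N = 1001):
  tall red-fruited: 1001 × 1/4 = 250.25
  tall yellow-fruited: 1001 × 1/4 = 250.25
  dwarf red-fruited: 1001 × 1/4 = 250.25
  dwarf yellow-fruited: 1001 × 1/4 = 250.25
χ² = Σ (O − E)² / E
  tall red-fruited: (280 − 250.25)² / 250.25 = 3.5367
  tall yellow-fruited: (247 − 250.25)² / 250.25 = 0.0422
  dwarf red-fruited: (233 − 250.25)² / 250.25 = 1.1891
  dwarf yellow-fruited: (241 − 250.25)² / 250.25 = 0.3419
χ² = 3.5367 + 0.0422 + 1.1891 + 0.3419 = 5.1099 ≈ 5.110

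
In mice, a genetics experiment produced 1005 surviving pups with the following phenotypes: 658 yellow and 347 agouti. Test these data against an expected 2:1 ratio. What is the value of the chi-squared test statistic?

0.645

Total ratio parts = 3. Expected numbers out of 1005:
  yellow: 1005 × 2/3 = 670
  agouti: 1005 × 1/3 = 335
χ² = Σ (O − E)² / E
  yellow: (658 − 670)² / 670 = 0.2149
  agouti: (347 − 335)² / 335 = 0.4299
χ² = 0.2149 + 0.4299 = 0.6448 ≈ 0.645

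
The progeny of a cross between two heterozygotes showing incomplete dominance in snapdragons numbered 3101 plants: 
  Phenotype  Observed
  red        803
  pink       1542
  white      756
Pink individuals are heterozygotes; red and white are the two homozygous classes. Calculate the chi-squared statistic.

1.518

With incomplete dominance, a heterozygote × heterozygote cross gives a 1:2:1 phenotypic ratio.
Expected counts for N = 3101 under a 1:2:1 ratio (total parts = 4):
  red: 3101 × 1/4 = 775.25
  pink: 3101 × 2/4 = 1550.5
  white: 3101 × 1/4 = 775.25
χ² = Σ (O − E)² / E
  red: (803 − 775.25)² / 775.25 = 0.9933
  pink: (1542 − 1550.5)² / 1550.5 = 0.0466
  white: (756 − 775.25)² / 775.25 = 0.4780
χ² = 0.9933 + 0.0466 + 0.4780 = 1.5179 ≈ 1.518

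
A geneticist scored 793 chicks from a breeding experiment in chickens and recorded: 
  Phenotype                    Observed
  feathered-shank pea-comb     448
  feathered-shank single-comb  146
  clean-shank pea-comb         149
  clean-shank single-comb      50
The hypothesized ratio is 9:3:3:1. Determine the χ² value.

Total ratio parts = 16. Expected numbers out of 793:
  feathered-shank pea-comb: 793 × 9/16 = 446.0625
  feathered-shank single-comb: 793 × 3/16 = 148.6875
  clean-shank pea-comb: 793 × 3/16 = 148.6875
  clean-shank single-comb: 793 × 1/16 = 49.5625
χ² = Σ (O − E)² / E
  feathered-shank pea-comb: (448 − 446.0625)² / 446.0625 = 0.0084
  feathered-shank single-comb: (146 − 148.6875)² / 148.6875 = 0.0486
  clean-shank pea-comb: (149 − 148.6875)² / 148.6875 = 0.0007
  clean-shank single-comb: (50 − 49.5625)² / 49.5625 = 0.0039
χ² = 0.0084 + 0.0486 + 0.0007 + 0.0039 = 0.0616 ≈ 0.062

0.062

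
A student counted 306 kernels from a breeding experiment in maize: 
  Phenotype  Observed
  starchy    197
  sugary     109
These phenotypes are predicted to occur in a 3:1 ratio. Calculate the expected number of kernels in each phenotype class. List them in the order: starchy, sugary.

229.5, 76.5

Expected counts for N = 306 under a 3:1 ratio (total parts = 4):
  starchy: 306 × 3/4 = 229.5
  sugary: 306 × 1/4 = 76.5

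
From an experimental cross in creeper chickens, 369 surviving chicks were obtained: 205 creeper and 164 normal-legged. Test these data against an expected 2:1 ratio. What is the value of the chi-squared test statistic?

The 2:1 ratio has 3 parts, so with N = 369 the expected counts are:
  creeper: 369 × 2/3 = 246
  normal-legged: 369 × 1/3 = 123
χ² = Σ (O − E)² / E
  creeper: (205 − 246)² / 246 = 6.8333
  normal-legged: (164 − 123)² / 123 = 13.6667
χ² = 6.8333 + 13.6667 = 20.500

20.500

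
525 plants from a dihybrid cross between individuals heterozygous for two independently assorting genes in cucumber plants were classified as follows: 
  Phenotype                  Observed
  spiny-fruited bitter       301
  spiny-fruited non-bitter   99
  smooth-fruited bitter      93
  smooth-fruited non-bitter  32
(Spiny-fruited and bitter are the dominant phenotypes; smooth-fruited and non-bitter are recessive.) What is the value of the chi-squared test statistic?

0.433

A dihybrid F₂ with independent assortment and complete dominance at both loci gives a 9:3:3:1 phenotypic ratio.
Expected counts for N = 525 under a 9:3:3:1 ratio (total parts = 16):
  spiny-fruited bitter: 525 × 9/16 = 295.3125
  spiny-fruited non-bitter: 525 × 3/16 = 98.4375
  smooth-fruited bitter: 525 × 3/16 = 98.4375
  smooth-fruited non-bitter: 525 × 1/16 = 32.8125
χ² = Σ (O − E)² / E
  spiny-fruited bitter: (301 − 295.3125)² / 295.3125 = 0.1095
  spiny-fruited non-bitter: (99 − 98.4375)² / 98.4375 = 0.0032
  smooth-fruited bitter: (93 − 98.4375)² / 98.4375 = 0.3004
  smooth-fruited non-bitter: (32 − 32.8125)² / 32.8125 = 0.0201
χ² = 0.1095 + 0.0032 + 0.3004 + 0.0201 = 0.4332 ≈ 0.433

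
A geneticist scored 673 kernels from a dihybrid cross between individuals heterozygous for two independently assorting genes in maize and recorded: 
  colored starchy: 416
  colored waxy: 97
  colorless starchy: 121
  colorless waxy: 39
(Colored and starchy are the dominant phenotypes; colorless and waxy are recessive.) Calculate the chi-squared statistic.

A dihybrid F₂ with independent assortment and complete dominance at both loci gives a 9:3:3:1 phenotypic ratio.
Expected counts for N = 673 under a 9:3:3:1 ratio (total parts = 16):
  colored starchy: 673 × 9/16 = 378.5625
  colored waxy: 673 × 3/16 = 126.1875
  colorless starchy: 673 × 3/16 = 126.1875
  colorless waxy: 673 × 1/16 = 42.0625
χ² = Σ (O − E)² / E
  colored starchy: (416 − 378.5625)² / 378.5625 = 3.7023
  colored waxy: (97 − 126.1875)² / 126.1875 = 6.7511
  colorless starchy: (121 − 126.1875)² / 126.1875 = 0.2133
  colorless waxy: (39 − 42.0625)² / 42.0625 = 0.2230
χ² = 3.7023 + 6.7511 + 0.2133 + 0.2230 = 10.8897 ≈ 10.890

10.890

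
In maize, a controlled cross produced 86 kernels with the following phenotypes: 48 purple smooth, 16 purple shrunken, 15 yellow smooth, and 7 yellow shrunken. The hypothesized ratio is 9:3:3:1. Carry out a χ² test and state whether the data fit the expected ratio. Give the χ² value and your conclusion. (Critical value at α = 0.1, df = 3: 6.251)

Total ratio parts = 16. Expected numbers out of 86:
  purple smooth: 86 × 9/16 = 48.375
  purple shrunken: 86 × 3/16 = 16.125
  yellow smooth: 86 × 3/16 = 16.125
  yellow shrunken: 86 × 1/16 = 5.375
χ² = Σ (O − E)² / E
  purple smooth: (48 − 48.375)² / 48.375 = 0.0029
  purple shrunken: (16 − 16.125)² / 16.125 = 0.0010
  yellow smooth: (15 − 16.125)² / 16.125 = 0.0785
  yellow shrunken: (7 − 5.375)² / 5.375 = 0.4913
χ² = 0.0029 + 0.0010 + 0.0785 + 0.4913 = 0.5737 ≈ 0.574
Degrees of freedom = 4 − 1 = 3; critical value at α = 0.1 is 6.251.
Since 0.574 < 6.251, we fail to reject the null hypothesis — the data are consistent with the 9:3:3:1 ratio.

0.574; consistent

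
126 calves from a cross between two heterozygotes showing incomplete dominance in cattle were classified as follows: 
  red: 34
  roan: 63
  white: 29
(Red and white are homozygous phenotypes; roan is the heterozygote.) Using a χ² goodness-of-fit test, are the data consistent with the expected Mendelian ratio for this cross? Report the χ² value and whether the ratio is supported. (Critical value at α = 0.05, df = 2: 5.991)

0.397; consistent

With incomplete dominance, a heterozygote × heterozygote cross gives a 1:2:1 phenotypic ratio.
The 1:2:1 ratio has 4 parts, so with N = 126 the expected counts are:
  red: 126 × 1/4 = 31.5
  roan: 126 × 2/4 = 63
  white: 126 × 1/4 = 31.5
χ² = Σ (O − E)² / E
  red: (34 − 31.5)² / 31.5 = 0.1984
  roan: (63 − 63)² / 63 = 0.0000
  white: (29 − 31.5)² / 31.5 = 0.1984
χ² = 0.1984 + 0.0000 + 0.1984 = 0.3968 ≈ 0.397
Degrees of freedom = 3 − 1 = 2; critical value at α = 0.05 is 5.991.
Since 0.397 < 5.991, we fail to reject the null hypothesis — the data are consistent with the 1:2:1 ratio.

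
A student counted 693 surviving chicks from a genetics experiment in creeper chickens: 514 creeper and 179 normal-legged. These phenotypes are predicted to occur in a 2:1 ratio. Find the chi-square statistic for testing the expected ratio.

Under the 2:1 hypothesis (Σ ratio = 3, N = 693):
  creeper: 693 × 2/3 = 462
  normal-legged: 693 × 1/3 = 231
χ² = Σ (O − E)² / E
  creeper: (514 − 462)² / 462 = 5.8528
  normal-legged: (179 − 231)² / 231 = 11.7056
χ² = 5.8528 + 11.7056 = 17.5584 ≈ 17.558

17.558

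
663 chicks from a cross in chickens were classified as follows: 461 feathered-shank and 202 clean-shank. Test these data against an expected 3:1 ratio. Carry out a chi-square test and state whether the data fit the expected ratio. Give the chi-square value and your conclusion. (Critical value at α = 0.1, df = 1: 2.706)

Expected counts for N = 663 under a 3:1 ratio (total parts = 4):
  feathered-shank: 663 × 3/4 = 497.25
  clean-shank: 663 × 1/4 = 165.75
χ² = Σ (O − E)² / E
  feathered-shank: (461 − 497.25)² / 497.25 = 2.6427
  clean-shank: (202 − 165.75)² / 165.75 = 7.9280
χ² = 2.6427 + 7.9280 = 10.5707 ≈ 10.571
Degrees of freedom = 2 − 1 = 1; critical value at α = 0.1 is 2.706.
Since 10.571 > 2.706, we reject the null hypothesis — the data do not fit the 3:1 ratio.

10.571; not consistent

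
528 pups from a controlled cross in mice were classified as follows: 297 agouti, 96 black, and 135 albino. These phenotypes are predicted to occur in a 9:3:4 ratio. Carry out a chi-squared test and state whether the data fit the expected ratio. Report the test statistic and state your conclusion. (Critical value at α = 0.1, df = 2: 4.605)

Total ratio parts = 16. Expected numbers out of 528:
  agouti: 528 × 9/16 = 297
  black: 528 × 3/16 = 99
  albino: 528 × 4/16 = 132
χ² = Σ (O − E)² / E
  agouti: (297 − 297)² / 297 = 0.0000
  black: (96 − 99)² / 99 = 0.0909
  albino: (135 − 132)² / 132 = 0.0682
χ² = 0.0000 + 0.0909 + 0.0682 = 0.1591 ≈ 0.159
Degrees of freedom = 3 − 1 = 2; critical value at α = 0.1 is 4.605.
Since 0.159 < 4.605, we fail to reject the null hypothesis — the data are consistent with the 9:3:4 ratio.

0.159; consistent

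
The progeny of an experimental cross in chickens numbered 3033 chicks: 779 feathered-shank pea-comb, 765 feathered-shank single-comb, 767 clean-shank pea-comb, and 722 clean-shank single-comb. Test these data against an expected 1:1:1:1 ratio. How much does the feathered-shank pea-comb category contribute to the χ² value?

Total ratio parts = 4. Expected numbers out of 3033:
  feathered-shank pea-comb: 3033 × 1/4 = 758.25
  feathered-shank single-comb: 3033 × 1/4 = 758.25
  clean-shank pea-comb: 3033 × 1/4 = 758.25
  clean-shank single-comb: 3033 × 1/4 = 758.25
Contribution of feathered-shank pea-comb: (779 − 758.25)² / 758.25 = 0.5678

0.568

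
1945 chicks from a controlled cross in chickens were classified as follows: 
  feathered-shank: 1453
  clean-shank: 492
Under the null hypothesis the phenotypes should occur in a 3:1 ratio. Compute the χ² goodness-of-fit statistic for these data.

0.091

Total ratio parts = 4. Expected numbers out of 1945:
  feathered-shank: 1945 × 3/4 = 1458.75
  clean-shank: 1945 × 1/4 = 486.25
χ² = Σ (O − E)² / E
  feathered-shank: (1453 − 1458.75)² / 1458.75 = 0.0227
  clean-shank: (492 − 486.25)² / 486.25 = 0.0680
χ² = 0.0227 + 0.0680 = 0.0907 ≈ 0.091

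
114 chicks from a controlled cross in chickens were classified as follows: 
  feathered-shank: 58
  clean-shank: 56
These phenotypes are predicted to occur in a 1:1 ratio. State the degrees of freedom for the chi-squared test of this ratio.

A goodness-of-fit test with 2 phenotype classes has df = 2 − 1 = 1.

1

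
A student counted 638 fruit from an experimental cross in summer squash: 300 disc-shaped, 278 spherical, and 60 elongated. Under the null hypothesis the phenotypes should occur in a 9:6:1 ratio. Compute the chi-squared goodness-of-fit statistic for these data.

26.092

Under the 9:6:1 hypothesis (Σ ratio = 16, N = 638):
  disc-shaped: 638 × 9/16 = 358.875
  spherical: 638 × 6/16 = 239.25
  elongated: 638 × 1/16 = 39.875
χ² = Σ (O − E)² / E
  disc-shaped: (300 − 358.875)² / 358.875 = 9.6587
  spherical: (278 − 239.25)² / 239.25 = 6.2761
  elongated: (60 − 39.875)² / 39.875 = 10.1571
χ² = 9.6587 + 6.2761 + 10.1571 = 26.0919 ≈ 26.092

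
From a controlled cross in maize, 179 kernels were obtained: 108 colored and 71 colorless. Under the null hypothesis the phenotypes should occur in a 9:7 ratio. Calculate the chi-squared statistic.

Expected counts for N = 179 under a 9:7 ratio (total parts = 16):
  colored: 179 × 9/16 = 100.6875
  colorless: 179 × 7/16 = 78.3125
χ² = Σ (O − E)² / E
  colored: (108 − 100.6875)² / 100.6875 = 0.5311
  colorless: (71 − 78.3125)² / 78.3125 = 0.6828
χ² = 0.5311 + 0.6828 = 1.2139 ≈ 1.214

1.214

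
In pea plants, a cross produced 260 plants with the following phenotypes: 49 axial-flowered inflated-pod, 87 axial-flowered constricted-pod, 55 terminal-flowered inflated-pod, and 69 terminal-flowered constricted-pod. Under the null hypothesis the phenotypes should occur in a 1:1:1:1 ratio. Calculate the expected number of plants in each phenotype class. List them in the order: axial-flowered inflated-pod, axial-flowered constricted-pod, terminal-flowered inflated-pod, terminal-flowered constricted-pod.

65, 65, 65, 65

The 1:1:1:1 ratio has 4 parts, so with N = 260 the expected counts are:
  axial-flowered inflated-pod: 260 × 1/4 = 65
  axial-flowered constricted-pod: 260 × 1/4 = 65
  terminal-flowered inflated-pod: 260 × 1/4 = 65
  terminal-flowered constricted-pod: 260 × 1/4 = 65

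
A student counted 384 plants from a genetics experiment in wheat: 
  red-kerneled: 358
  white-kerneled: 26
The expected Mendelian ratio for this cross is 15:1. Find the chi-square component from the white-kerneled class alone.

0.167

Total ratio parts = 16. Expected numbers out of 384:
  red-kerneled: 384 × 15/16 = 360
  white-kerneled: 384 × 1/16 = 24
Contribution of white-kerneled: (26 − 24)² / 24 = 0.1667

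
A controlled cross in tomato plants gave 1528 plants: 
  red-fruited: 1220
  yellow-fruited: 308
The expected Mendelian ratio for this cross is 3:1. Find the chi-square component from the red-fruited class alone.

Under the 3:1 hypothesis (Σ ratio = 4, N = 1528):
  red-fruited: 1528 × 3/4 = 1146
  yellow-fruited: 1528 × 1/4 = 382
Contribution of red-fruited: (1220 − 1146)² / 1146 = 4.7784

4.778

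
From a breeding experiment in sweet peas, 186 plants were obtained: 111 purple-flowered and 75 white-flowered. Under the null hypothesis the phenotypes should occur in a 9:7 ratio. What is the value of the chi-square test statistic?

0.888

The 9:7 ratio has 16 parts, so with N = 186 the expected counts are:
  purple-flowered: 186 × 9/16 = 104.625
  white-flowered: 186 × 7/16 = 81.375
χ² = Σ (O − E)² / E
  purple-flowered: (111 − 104.625)² / 104.625 = 0.3884
  white-flowered: (75 − 81.375)² / 81.375 = 0.4994
χ² = 0.3884 + 0.4994 = 0.8878 ≈ 0.888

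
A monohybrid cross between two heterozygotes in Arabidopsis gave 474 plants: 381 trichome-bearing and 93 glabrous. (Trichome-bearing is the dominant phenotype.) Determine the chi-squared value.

For a monohybrid cross between heterozygotes with complete dominance, the expected phenotypic ratio is 3:1.
Expected counts for N = 474 under a 3:1 ratio (total parts = 4):
  trichome-bearing: 474 × 3/4 = 355.5
  glabrous: 474 × 1/4 = 118.5
χ² = Σ (O − E)² / E
  trichome-bearing: (381 − 355.5)² / 355.5 = 1.8291
  glabrous: (93 − 118.5)² / 118.5 = 5.4873
χ² = 1.8291 + 5.4873 = 7.3164 ≈ 7.316

7.316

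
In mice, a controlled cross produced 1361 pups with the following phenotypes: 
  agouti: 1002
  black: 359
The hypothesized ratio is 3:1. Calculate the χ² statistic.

Total ratio parts = 4. Expected numbers out of 1361:
  agouti: 1361 × 3/4 = 1020.75
  black: 1361 × 1/4 = 340.25
χ² = Σ (O − E)² / E
  agouti: (1002 − 1020.75)² / 1020.75 = 0.3444
  black: (359 − 340.25)² / 340.25 = 1.0332
χ² = 0.3444 + 1.0332 = 1.3776 ≈ 1.378

1.378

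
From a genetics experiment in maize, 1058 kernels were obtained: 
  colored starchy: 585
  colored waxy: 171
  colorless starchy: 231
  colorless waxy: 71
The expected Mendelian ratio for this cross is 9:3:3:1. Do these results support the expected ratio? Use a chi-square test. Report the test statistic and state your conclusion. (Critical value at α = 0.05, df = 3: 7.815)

Total ratio parts = 16. Expected numbers out of 1058:
  colored starchy: 1058 × 9/16 = 595.125
  colored waxy: 1058 × 3/16 = 198.375
  colorless starchy: 1058 × 3/16 = 198.375
  colorless waxy: 1058 × 1/16 = 66.125
χ² = Σ (O − E)² / E
  colored starchy: (585 − 595.125)² / 595.125 = 0.1723
  colored waxy: (171 − 198.375)² / 198.375 = 3.7776
  colorless starchy: (231 − 198.375)² / 198.375 = 5.3655
  colorless waxy: (71 − 66.125)² / 66.125 = 0.3594
χ² = 0.1723 + 3.7776 + 5.3655 + 0.3594 = 9.6748 ≈ 9.675
Degrees of freedom = 4 − 1 = 3; critical value at α = 0.05 is 7.815.
Since 9.675 > 7.815, we reject the null hypothesis — the data do not fit the 9:3:3:1 ratio.

9.675; not consistent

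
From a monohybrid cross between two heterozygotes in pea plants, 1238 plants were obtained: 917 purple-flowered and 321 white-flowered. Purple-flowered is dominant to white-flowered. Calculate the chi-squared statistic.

0.570

For a monohybrid cross between heterozygotes with complete dominance, the expected phenotypic ratio is 3:1.
The 3:1 ratio has 4 parts, so with N = 1238 the expected counts are:
  purple-flowered: 1238 × 3/4 = 928.5
  white-flowered: 1238 × 1/4 = 309.5
χ² = Σ (O − E)² / E
  purple-flowered: (917 − 928.5)² / 928.5 = 0.1424
  white-flowered: (321 − 309.5)² / 309.5 = 0.4273
χ² = 0.1424 + 0.4273 = 0.5697 ≈ 0.570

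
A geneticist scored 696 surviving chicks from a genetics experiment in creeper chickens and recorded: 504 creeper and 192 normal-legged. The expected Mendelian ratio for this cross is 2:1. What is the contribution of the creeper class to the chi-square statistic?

3.448

Expected counts for N = 696 under a 2:1 ratio (total parts = 3):
  creeper: 696 × 2/3 = 464
  normal-legged: 696 × 1/3 = 232
Contribution of creeper: (504 − 464)² / 464 = 3.4483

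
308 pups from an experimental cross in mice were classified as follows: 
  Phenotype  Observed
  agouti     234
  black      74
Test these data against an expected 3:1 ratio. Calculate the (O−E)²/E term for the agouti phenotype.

Total ratio parts = 4. Expected numbers out of 308:
  agouti: 308 × 3/4 = 231
  black: 308 × 1/4 = 77
Contribution of agouti: (234 − 231)² / 231 = 0.0390

0.039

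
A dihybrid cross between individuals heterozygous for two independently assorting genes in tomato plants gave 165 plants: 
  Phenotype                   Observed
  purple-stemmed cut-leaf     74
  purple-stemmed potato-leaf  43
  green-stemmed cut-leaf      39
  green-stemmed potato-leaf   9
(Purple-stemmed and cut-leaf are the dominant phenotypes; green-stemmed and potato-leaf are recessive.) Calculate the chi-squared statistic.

A dihybrid F₂ with independent assortment and complete dominance at both loci gives a 9:3:3:1 phenotypic ratio.
The 9:3:3:1 ratio has 16 parts, so with N = 165 the expected counts are:
  purple-stemmed cut-leaf: 165 × 9/16 = 92.8125
  purple-stemmed potato-leaf: 165 × 3/16 = 30.9375
  green-stemmed cut-leaf: 165 × 3/16 = 30.9375
  green-stemmed potato-leaf: 165 × 1/16 = 10.3125
χ² = Σ (O − E)² / E
  purple-stemmed cut-leaf: (74 − 92.8125)² / 92.8125 = 3.8132
  purple-stemmed potato-leaf: (43 − 30.9375)² / 30.9375 = 4.7032
  green-stemmed cut-leaf: (39 − 30.9375)² / 30.9375 = 2.1011
  green-stemmed potato-leaf: (9 − 10.3125)² / 10.3125 = 0.1670
χ² = 3.8132 + 4.7032 + 2.1011 + 0.1670 = 10.7845 ≈ 10.785

10.785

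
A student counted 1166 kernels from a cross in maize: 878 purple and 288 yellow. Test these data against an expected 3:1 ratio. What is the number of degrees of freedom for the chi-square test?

1

A goodness-of-fit test with 2 phenotype classes has df = 2 − 1 = 1.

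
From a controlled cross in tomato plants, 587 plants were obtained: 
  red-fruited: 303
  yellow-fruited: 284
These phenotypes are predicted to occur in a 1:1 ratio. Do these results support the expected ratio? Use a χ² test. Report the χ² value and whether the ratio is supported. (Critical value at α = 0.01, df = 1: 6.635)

0.615; consistent

Expected counts for N = 587 under a 1:1 ratio (total parts = 2):
  red-fruited: 587 × 1/2 = 293.5
  yellow-fruited: 587 × 1/2 = 293.5
χ² = Σ (O − E)² / E
  red-fruited: (303 − 293.5)² / 293.5 = 0.3075
  yellow-fruited: (284 − 293.5)² / 293.5 = 0.3075
χ² = 0.3075 + 0.3075 = 0.615
Degrees of freedom = 2 − 1 = 1; critical value at α = 0.01 is 6.635.
Since 0.615 < 6.635, we fail to reject the null hypothesis — the data are consistent with the 1:1 ratio.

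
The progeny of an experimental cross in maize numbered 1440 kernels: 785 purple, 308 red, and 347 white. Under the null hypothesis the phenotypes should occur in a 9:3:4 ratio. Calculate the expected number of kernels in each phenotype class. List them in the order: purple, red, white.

810, 270, 360

Expected counts for N = 1440 under a 9:3:4 ratio (total parts = 16):
  purple: 1440 × 9/16 = 810
  red: 1440 × 3/16 = 270
  white: 1440 × 4/16 = 360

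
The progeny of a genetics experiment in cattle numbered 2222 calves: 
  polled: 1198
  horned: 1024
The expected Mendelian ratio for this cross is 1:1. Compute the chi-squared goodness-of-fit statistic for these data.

13.626

The 1:1 ratio has 2 parts, so with N = 2222 the expected counts are:
  polled: 2222 × 1/2 = 1111
  horned: 2222 × 1/2 = 1111
χ² = Σ (O − E)² / E
  polled: (1198 − 1111)² / 1111 = 6.8128
  horned: (1024 − 1111)² / 1111 = 6.8128
χ² = 6.8128 + 6.8128 = 13.6256 ≈ 13.626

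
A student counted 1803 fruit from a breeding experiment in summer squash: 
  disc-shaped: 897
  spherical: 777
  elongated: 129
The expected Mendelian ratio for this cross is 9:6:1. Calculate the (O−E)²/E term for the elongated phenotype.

2.361

Under the 9:6:1 hypothesis (Σ ratio = 16, N = 1803):
  disc-shaped: 1803 × 9/16 = 1014.1875
  spherical: 1803 × 6/16 = 676.125
  elongated: 1803 × 1/16 = 112.6875
Contribution of elongated: (129 − 112.6875)² / 112.6875 = 2.3614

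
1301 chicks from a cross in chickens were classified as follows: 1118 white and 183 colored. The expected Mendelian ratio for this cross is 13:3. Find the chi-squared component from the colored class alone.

Expected counts for N = 1301 under a 13:3 ratio (total parts = 16):
  white: 1301 × 13/16 = 1057.0625
  colored: 1301 × 3/16 = 243.9375
Contribution of colored: (183 − 243.9375)² / 243.9375 = 15.2227

15.223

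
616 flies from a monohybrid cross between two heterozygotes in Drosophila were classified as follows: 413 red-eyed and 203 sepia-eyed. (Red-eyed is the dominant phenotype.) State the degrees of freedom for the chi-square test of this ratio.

1

For a monohybrid cross between heterozygotes with complete dominance, the expected phenotypic ratio is 3:1.
A goodness-of-fit test with 2 phenotype classes has df = 2 − 1 = 1.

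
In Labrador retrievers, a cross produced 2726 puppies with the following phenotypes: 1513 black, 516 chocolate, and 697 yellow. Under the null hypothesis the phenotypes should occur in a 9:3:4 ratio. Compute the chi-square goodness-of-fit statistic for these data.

Expected counts for N = 2726 under a 9:3:4 ratio (total parts = 16):
  black: 2726 × 9/16 = 1533.375
  chocolate: 2726 × 3/16 = 511.125
  yellow: 2726 × 4/16 = 681.5
χ² = Σ (O − E)² / E
  black: (1513 − 1533.375)² / 1533.375 = 0.2707
  chocolate: (516 − 511.125)² / 511.125 = 0.0465
  yellow: (697 − 681.5)² / 681.5 = 0.3525
χ² = 0.2707 + 0.0465 + 0.3525 = 0.6697 ≈ 0.670

0.670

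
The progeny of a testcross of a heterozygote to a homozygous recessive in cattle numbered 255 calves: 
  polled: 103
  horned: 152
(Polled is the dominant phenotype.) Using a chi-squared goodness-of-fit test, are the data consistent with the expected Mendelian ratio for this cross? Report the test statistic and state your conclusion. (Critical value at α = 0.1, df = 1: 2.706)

9.416; not consistent

A testcross of a heterozygote (Aa × aa) gives a 1:1 phenotypic ratio.
Total ratio parts = 2. Expected numbers out of 255:
  polled: 255 × 1/2 = 127.5
  horned: 255 × 1/2 = 127.5
χ² = Σ (O − E)² / E
  polled: (103 − 127.5)² / 127.5 = 4.7078
  horned: (152 − 127.5)² / 127.5 = 4.7078
χ² = 4.7078 + 4.7078 = 9.4156 ≈ 9.416
Degrees of freedom = 2 − 1 = 1; critical value at α = 0.1 is 2.706.
Since 9.416 > 2.706, we reject the null hypothesis — the data do not fit the 1:1 ratio.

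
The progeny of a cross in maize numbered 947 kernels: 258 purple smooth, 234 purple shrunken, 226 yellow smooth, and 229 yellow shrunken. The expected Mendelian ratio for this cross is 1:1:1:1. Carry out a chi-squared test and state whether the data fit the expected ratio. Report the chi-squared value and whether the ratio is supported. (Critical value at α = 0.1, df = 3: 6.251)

Expected counts for N = 947 under a 1:1:1:1 ratio (total parts = 4):
  purple smooth: 947 × 1/4 = 236.75
  purple shrunken: 947 × 1/4 = 236.75
  yellow smooth: 947 × 1/4 = 236.75
  yellow shrunken: 947 × 1/4 = 236.75
χ² = Σ (O − E)² / E
  purple smooth: (258 − 236.75)² / 236.75 = 1.9073
  purple shrunken: (234 − 236.75)² / 236.75 = 0.0319
  yellow smooth: (226 − 236.75)² / 236.75 = 0.4881
  yellow shrunken: (229 − 236.75)² / 236.75 = 0.2537
χ² = 1.9073 + 0.0319 + 0.4881 + 0.2537 = 2.681
Degrees of freedom = 4 − 1 = 3; critical value at α = 0.1 is 6.251.
Since 2.681 < 6.251, we fail to reject the null hypothesis — the data are consistent with the 1:1:1:1 ratio.

2.681; consistent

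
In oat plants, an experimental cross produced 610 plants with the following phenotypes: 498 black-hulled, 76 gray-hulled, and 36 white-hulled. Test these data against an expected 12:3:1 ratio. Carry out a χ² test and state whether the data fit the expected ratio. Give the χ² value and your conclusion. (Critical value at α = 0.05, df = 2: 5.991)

Under the 12:3:1 hypothesis (Σ ratio = 16, N = 610):
  black-hulled: 610 × 12/16 = 457.5
  gray-hulled: 610 × 3/16 = 114.375
  white-hulled: 610 × 1/16 = 38.125
χ² = Σ (O − E)² / E
  black-hulled: (498 − 457.5)² / 457.5 = 3.5852
  gray-hulled: (76 − 114.375)² / 114.375 = 12.8755
  white-hulled: (36 − 38.125)² / 38.125 = 0.1184
χ² = 3.5852 + 12.8755 + 0.1184 = 16.5791 ≈ 16.579
Degrees of freedom = 3 − 1 = 2; critical value at α = 0.05 is 5.991.
Since 16.579 > 5.991, we reject the null hypothesis — the data do not fit the 12:3:1 ratio.

16.579; not consistent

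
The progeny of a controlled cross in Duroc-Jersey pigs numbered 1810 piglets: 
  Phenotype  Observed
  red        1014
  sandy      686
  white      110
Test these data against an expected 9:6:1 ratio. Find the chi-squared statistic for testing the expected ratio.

Total ratio parts = 16. Expected numbers out of 1810:
  red: 1810 × 9/16 = 1018.125
  sandy: 1810 × 6/16 = 678.75
  white: 1810 × 1/16 = 113.125
χ² = Σ (O − E)² / E
  red: (1014 − 1018.125)² / 1018.125 = 0.0167
  sandy: (686 − 678.75)² / 678.75 = 0.0774
  white: (110 − 113.125)² / 113.125 = 0.0863
χ² = 0.0167 + 0.0774 + 0.0863 = 0.1804 ≈ 0.180

0.180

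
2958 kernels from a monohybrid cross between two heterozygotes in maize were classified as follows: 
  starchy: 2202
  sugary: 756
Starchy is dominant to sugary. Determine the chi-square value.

For a monohybrid cross between heterozygotes with complete dominance, the expected phenotypic ratio is 3:1.
Under the 3:1 hypothesis (Σ ratio = 4, N = 2958):
  starchy: 2958 × 3/4 = 2218.5
  sugary: 2958 × 1/4 = 739.5
χ² = Σ (O − E)² / E
  starchy: (2202 − 2218.5)² / 2218.5 = 0.1227
  sugary: (756 − 739.5)² / 739.5 = 0.3682
χ² = 0.1227 + 0.3682 = 0.4909 ≈ 0.491

0.491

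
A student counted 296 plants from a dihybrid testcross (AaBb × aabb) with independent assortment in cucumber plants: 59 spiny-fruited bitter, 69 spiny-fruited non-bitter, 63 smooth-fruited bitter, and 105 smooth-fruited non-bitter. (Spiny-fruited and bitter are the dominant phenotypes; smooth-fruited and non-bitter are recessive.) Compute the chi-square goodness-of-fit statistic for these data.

18.000

A dihybrid testcross with independent assortment gives a 1:1:1:1 ratio.
The 1:1:1:1 ratio has 4 parts, so with N = 296 the expected counts are:
  spiny-fruited bitter: 296 × 1/4 = 74
  spiny-fruited non-bitter: 296 × 1/4 = 74
  smooth-fruited bitter: 296 × 1/4 = 74
  smooth-fruited non-bitter: 296 × 1/4 = 74
χ² = Σ (O − E)² / E
  spiny-fruited bitter: (59 − 74)² / 74 = 3.0405
  spiny-fruited non-bitter: (69 − 74)² / 74 = 0.3378
  smooth-fruited bitter: (63 − 74)² / 74 = 1.6351
  smooth-fruited non-bitter: (105 − 74)² / 74 = 12.9865
χ² = 3.0405 + 0.3378 + 1.6351 + 12.9865 = 17.9999 ≈ 18.000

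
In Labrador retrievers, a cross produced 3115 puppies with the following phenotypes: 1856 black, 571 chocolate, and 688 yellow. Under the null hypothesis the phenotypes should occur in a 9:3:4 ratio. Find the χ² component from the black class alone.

6.151

Expected counts for N = 3115 under a 9:3:4 ratio (total parts = 16):
  black: 3115 × 9/16 = 1752.1875
  chocolate: 3115 × 3/16 = 584.0625
  yellow: 3115 × 4/16 = 778.75
Contribution of black: (1856 − 1752.1875)² / 1752.1875 = 6.1506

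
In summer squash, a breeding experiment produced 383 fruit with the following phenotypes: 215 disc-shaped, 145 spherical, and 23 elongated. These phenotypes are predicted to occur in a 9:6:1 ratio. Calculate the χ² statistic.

0.051

Total ratio parts = 16. Expected numbers out of 383:
  disc-shaped: 383 × 9/16 = 215.4375
  spherical: 383 × 6/16 = 143.625
  elongated: 383 × 1/16 = 23.9375
χ² = Σ (O − E)² / E
  disc-shaped: (215 − 215.4375)² / 215.4375 = 0.0009
  spherical: (145 − 143.625)² / 143.625 = 0.0132
  elongated: (23 − 23.9375)² / 23.9375 = 0.0367
χ² = 0.0009 + 0.0132 + 0.0367 = 0.0508 ≈ 0.051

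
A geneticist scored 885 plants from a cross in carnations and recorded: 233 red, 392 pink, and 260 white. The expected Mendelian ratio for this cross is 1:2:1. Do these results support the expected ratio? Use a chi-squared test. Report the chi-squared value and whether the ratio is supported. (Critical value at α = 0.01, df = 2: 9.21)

13.174; not consistent

Total ratio parts = 4. Expected numbers out of 885:
  red: 885 × 1/4 = 221.25
  pink: 885 × 2/4 = 442.5
  white: 885 × 1/4 = 221.25
χ² = Σ (O − E)² / E
  red: (233 − 221.25)² / 221.25 = 0.6240
  pink: (392 − 442.5)² / 442.5 = 5.7633
  white: (260 − 221.25)² / 221.25 = 6.7867
χ² = 0.6240 + 5.7633 + 6.7867 = 13.174
Degrees of freedom = 3 − 1 = 2; critical value at α = 0.01 is 9.21.
Since 13.174 > 9.21, we reject the null hypothesis — the data do not fit the 1:2:1 ratio.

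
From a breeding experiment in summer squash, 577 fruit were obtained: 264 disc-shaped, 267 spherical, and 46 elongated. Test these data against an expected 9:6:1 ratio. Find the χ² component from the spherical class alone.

Under the 9:6:1 hypothesis (Σ ratio = 16, N = 577):
  disc-shaped: 577 × 9/16 = 324.5625
  spherical: 577 × 6/16 = 216.375
  elongated: 577 × 1/16 = 36.0625
Contribution of spherical: (267 − 216.375)² / 216.375 = 11.8447

11.845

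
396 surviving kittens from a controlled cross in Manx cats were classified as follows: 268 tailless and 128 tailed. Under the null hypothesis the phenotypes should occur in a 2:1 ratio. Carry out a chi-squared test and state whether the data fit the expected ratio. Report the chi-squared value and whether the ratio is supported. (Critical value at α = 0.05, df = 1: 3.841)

Total ratio parts = 3. Expected numbers out of 396:
  tailless: 396 × 2/3 = 264
  tailed: 396 × 1/3 = 132
χ² = Σ (O − E)² / E
  tailless: (268 − 264)² / 264 = 0.0606
  tailed: (128 − 132)² / 132 = 0.1212
χ² = 0.0606 + 0.1212 = 0.1818 ≈ 0.182
Degrees of freedom = 2 − 1 = 1; critical value at α = 0.05 is 3.841.
Since 0.182 < 3.841, we fail to reject the null hypothesis — the data are consistent with the 2:1 ratio.

0.182; consistent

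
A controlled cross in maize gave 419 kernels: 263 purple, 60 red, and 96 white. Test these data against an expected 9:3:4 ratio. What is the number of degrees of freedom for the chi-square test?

A goodness-of-fit test with 3 phenotype classes has df = 3 − 1 = 2.

2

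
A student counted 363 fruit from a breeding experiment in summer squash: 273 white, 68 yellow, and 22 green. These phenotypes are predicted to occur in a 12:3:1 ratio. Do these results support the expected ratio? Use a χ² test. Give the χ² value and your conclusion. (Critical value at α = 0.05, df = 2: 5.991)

Expected counts for N = 363 under a 12:3:1 ratio (total parts = 16):
  white: 363 × 12/16 = 272.25
  yellow: 363 × 3/16 = 68.0625
  green: 363 × 1/16 = 22.6875
χ² = Σ (O − E)² / E
  white: (273 − 272.25)² / 272.25 = 0.0021
  yellow: (68 − 68.0625)² / 68.0625 = 0.0001
  green: (22 − 22.6875)² / 22.6875 = 0.0208
χ² = 0.0021 + 0.0001 + 0.0208 = 0.023
Degrees of freedom = 3 − 1 = 2; critical value at α = 0.05 is 5.991.
Since 0.023 < 5.991, we fail to reject the null hypothesis — the data are consistent with the 12:3:1 ratio.

0.023; consistent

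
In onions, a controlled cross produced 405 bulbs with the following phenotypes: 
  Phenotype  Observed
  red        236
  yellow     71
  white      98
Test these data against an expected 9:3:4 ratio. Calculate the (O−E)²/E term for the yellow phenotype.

Total ratio parts = 16. Expected numbers out of 405:
  red: 405 × 9/16 = 227.8125
  yellow: 405 × 3/16 = 75.9375
  white: 405 × 4/16 = 101.25
Contribution of yellow: (71 − 75.9375)² / 75.9375 = 0.3210

0.321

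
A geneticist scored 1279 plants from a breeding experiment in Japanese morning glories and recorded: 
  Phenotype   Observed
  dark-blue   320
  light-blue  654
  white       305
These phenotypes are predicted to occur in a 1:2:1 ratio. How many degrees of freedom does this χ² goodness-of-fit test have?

2

A goodness-of-fit test with 3 phenotype classes has df = 3 − 1 = 2.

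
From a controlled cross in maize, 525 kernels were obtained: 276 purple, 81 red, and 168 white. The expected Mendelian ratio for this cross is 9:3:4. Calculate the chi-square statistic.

14.642

The 9:3:4 ratio has 16 parts, so with N = 525 the expected counts are:
  purple: 525 × 9/16 = 295.3125
  red: 525 × 3/16 = 98.4375
  white: 525 × 4/16 = 131.25
χ² = Σ (O − E)² / E
  purple: (276 − 295.3125)² / 295.3125 = 1.2630
  red: (81 − 98.4375)² / 98.4375 = 3.0889
  white: (168 − 131.25)² / 131.25 = 10.2900
χ² = 1.2630 + 3.0889 + 10.2900 = 14.6419 ≈ 14.642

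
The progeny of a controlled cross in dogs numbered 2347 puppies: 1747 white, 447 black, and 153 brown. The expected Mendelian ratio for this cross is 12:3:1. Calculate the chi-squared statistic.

Total ratio parts = 16. Expected numbers out of 2347:
  white: 2347 × 12/16 = 1760.25
  black: 2347 × 3/16 = 440.0625
  brown: 2347 × 1/16 = 146.6875
χ² = Σ (O − E)² / E
  white: (1747 − 1760.25)² / 1760.25 = 0.0997
  black: (447 − 440.0625)² / 440.0625 = 0.1094
  brown: (153 − 146.6875)² / 146.6875 = 0.2716
χ² = 0.0997 + 0.1094 + 0.2716 = 0.4807 ≈ 0.481

0.481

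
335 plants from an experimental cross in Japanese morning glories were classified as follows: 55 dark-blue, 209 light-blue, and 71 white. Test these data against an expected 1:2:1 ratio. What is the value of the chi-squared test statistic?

22.093

The 1:2:1 ratio has 4 parts, so with N = 335 the expected counts are:
  dark-blue: 335 × 1/4 = 83.75
  light-blue: 335 × 2/4 = 167.5
  white: 335 × 1/4 = 83.75
χ² = Σ (O − E)² / E
  dark-blue: (55 − 83.75)² / 83.75 = 9.8694
  light-blue: (209 − 167.5)² / 167.5 = 10.2821
  white: (71 − 83.75)² / 83.75 = 1.9410
χ² = 9.8694 + 10.2821 + 1.9410 = 22.0925 ≈ 22.093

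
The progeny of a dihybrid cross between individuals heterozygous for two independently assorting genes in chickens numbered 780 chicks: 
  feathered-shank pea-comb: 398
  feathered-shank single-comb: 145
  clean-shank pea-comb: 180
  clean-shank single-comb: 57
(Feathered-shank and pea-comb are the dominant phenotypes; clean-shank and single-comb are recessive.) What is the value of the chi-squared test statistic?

12.980

A dihybrid F₂ with independent assortment and complete dominance at both loci gives a 9:3:3:1 phenotypic ratio.
Total ratio parts = 16. Expected numbers out of 780:
  feathered-shank pea-comb: 780 × 9/16 = 438.75
  feathered-shank single-comb: 780 × 3/16 = 146.25
  clean-shank pea-comb: 780 × 3/16 = 146.25
  clean-shank single-comb: 780 × 1/16 = 48.75
χ² = Σ (O − E)² / E
  feathered-shank pea-comb: (398 − 438.75)² / 438.75 = 3.7848
  feathered-shank single-comb: (145 − 146.25)² / 146.25 = 0.0107
  clean-shank pea-comb: (180 − 146.25)² / 146.25 = 7.7885
  clean-shank single-comb: (57 − 48.75)² / 48.75 = 1.3962
χ² = 3.7848 + 0.0107 + 7.7885 + 1.3962 = 12.9802 ≈ 12.980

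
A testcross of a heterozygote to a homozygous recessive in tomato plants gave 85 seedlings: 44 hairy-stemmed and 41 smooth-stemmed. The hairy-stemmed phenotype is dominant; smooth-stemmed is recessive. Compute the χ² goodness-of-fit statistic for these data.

A testcross of a heterozygote (Aa × aa) gives a 1:1 phenotypic ratio.
Total ratio parts = 2. Expected numbers out of 85:
  hairy-stemmed: 85 × 1/2 = 42.5
  smooth-stemmed: 85 × 1/2 = 42.5
χ² = Σ (O − E)² / E
  hairy-stemmed: (44 − 42.5)² / 42.5 = 0.0529
  smooth-stemmed: (41 − 42.5)² / 42.5 = 0.0529
χ² = 0.0529 + 0.0529 = 0.1058 ≈ 0.106

0.106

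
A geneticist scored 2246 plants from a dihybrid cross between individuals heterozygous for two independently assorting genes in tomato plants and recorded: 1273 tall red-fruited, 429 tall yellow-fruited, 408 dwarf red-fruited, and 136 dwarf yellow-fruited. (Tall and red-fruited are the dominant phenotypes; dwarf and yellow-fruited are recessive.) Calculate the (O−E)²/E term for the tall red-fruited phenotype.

A dihybrid F₂ with independent assortment and complete dominance at both loci gives a 9:3:3:1 phenotypic ratio.
Total ratio parts = 16. Expected numbers out of 2246:
  tall red-fruited: 2246 × 9/16 = 1263.375
  tall yellow-fruited: 2246 × 3/16 = 421.125
  dwarf red-fruited: 2246 × 3/16 = 421.125
  dwarf yellow-fruited: 2246 × 1/16 = 140.375
Contribution of tall red-fruited: (1273 − 1263.375)² / 1263.375 = 0.0733

0.073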